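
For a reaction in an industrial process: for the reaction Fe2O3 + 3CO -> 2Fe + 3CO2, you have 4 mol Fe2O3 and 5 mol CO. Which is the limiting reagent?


Mole ratio available / coefficient:
  Fe2O3: 4/1 = 4.000
  CO: 5/3 = 1.667
Smaller ratio is limiting.

CO


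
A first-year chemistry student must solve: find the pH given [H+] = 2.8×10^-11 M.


pH = -log10([H+]) = -log10(2.8×10^-11)
= 11 - log10(2.8)
= 11 - 0.45
= 10.55

10.55


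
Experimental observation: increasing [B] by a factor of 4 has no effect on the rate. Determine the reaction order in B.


rate ∝ [B]^n
rate ∝ [B]^0
Order in B: 0

0


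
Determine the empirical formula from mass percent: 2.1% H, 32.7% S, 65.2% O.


Assume 100 g sample. Moles of each element:
  H: 2.1/1.008 = 2.083 mol
  S: 32.7/32.07 = 1.02 mol
  O: 65.2/16.0 = 4.075 mol
Divide by smallest (1.02):
  H: 2.083/1.02 = 2.04
  S: 1.02/1.02 = 1.0
  O: 4.075/1.02 = 4.0
Empirical formula: H2SO4

H2SO4


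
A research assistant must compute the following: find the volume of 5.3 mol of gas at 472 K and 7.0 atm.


PV = nRT  (R = 0.08206 L·atm/(mol·K))
V = nRT/P = 5.3×0.08206×472/7.0
= 29.326 L

29.326 L


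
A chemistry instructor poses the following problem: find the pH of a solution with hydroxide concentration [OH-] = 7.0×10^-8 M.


pOH = -log10([OH-]) = -log10(7.0×10^-8)
= 8 - log10(7.0) = 7.15
pH = 14 - pOH = 14 - 7.15 = 6.85

6.85


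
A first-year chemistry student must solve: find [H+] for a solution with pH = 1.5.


[H+] = 10^(-pH) = 10^(-1.5)
= 3.16×10^-2 M

3.16×10^-2 M


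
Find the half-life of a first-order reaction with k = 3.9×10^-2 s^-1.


t½ = ln2/k = 0.693147/(3.9×10^-2 s^-1)
= 17.77 s

17.77 s


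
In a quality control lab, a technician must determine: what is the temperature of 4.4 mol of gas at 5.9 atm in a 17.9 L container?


PV = nRT  (R = 0.08206 L·atm/(mol·K))
T = PV/(nR) = 5.9×17.9/(4.4×0.08206)
= 105.61/0.361064
= 292.50 K

292.50 K


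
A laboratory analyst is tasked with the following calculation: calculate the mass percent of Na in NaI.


M(NaI) = 1×22.99 + 1×126.9 = 149.89 g/mol
Mass of Na = 1 × 22.99 = 22.99 g/mol
% Na = 22.99/149.89 × 100 = 15.34%

15.34%


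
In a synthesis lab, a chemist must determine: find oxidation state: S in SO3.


x + 3(-2) = 0, so x = +6
Oxidation number: +6

+6


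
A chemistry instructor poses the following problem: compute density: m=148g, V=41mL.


ρ = mass/volume
= 148/41
= 3.61 g/mL

3.61 g/mL


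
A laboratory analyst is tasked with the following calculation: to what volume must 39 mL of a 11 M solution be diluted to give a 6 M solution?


C1V1 = C2V2
11 × 39 = 6 × V2
V2 = 429/6 = 71.5 mL

71.5 mL


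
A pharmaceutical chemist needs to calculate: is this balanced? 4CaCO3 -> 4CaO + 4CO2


Equation: 4CaCO3 -> 4CaO + 4CO2
Check atoms: C: 4=4, Ca: 4=4, O: 12=12
Balanced

Yes, balanced


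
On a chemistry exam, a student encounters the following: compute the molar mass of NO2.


M(NO2) = 1×14.01 + 2×16.0
= 14.01 + 32.0
= 46.01 g/mol

46.01 g/mol


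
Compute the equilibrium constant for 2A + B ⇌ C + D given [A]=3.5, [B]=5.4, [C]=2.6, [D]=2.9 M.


Kc = [C][D]/([A]^2[B])
= (2.6^1 × 2.9^1)/(3.5^2 × 5.4^1)
= 7.54/66.15
= 0.1140

0.1140


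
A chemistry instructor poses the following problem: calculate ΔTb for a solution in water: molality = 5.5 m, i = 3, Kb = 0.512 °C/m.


ΔTb = Kb × m × i
= 0.512 × 5.5 × 3
= 8.448 °C

8.448 °C


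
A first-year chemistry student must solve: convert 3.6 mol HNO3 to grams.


M(HNO3) = 63.02 g/mol
mass = n × M = 3.6 × 63.02 = 226.87 g

226.87 g


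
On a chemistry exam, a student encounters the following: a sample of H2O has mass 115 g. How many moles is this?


M(H2O) = 18.02 g/mol
n = mass/M = 115/18.02 = 6.3818 mol

6.3818 mol


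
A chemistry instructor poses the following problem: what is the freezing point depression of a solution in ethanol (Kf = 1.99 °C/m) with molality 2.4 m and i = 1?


ΔTf = Kf × m × i
= 1.99 × 2.4 × 1
= 4.776 °C

4.776 °C


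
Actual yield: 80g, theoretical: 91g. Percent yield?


% yield = actual/theoretical × 100
= 80/91 × 100
= 87.91%

87.91%


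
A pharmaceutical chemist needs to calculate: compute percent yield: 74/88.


% yield = actual/theoretical × 100
= 74/88 × 100
= 84.09%

84.09%


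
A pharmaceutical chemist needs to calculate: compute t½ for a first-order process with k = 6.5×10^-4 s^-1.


t½ = ln2/k = 0.693147/(6.5×10^-4 s^-1)
= 1066 s

1066 s


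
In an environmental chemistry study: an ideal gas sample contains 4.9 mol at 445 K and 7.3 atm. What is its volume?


PV = nRT  (R = 0.08206 L·atm/(mol·K))
V = nRT/P = 4.9×0.08206×445/7.3
= 24.511 L

24.511 L


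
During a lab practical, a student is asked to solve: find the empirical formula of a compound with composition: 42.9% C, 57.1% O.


Assume 100 g sample. Moles of each element:
  C: 42.9/12.01 = 3.572 mol
  O: 57.1/16.0 = 3.569 mol
Divide by smallest (3.569):
  C: 3.572/3.569 = 1.0
  O: 3.569/3.569 = 1.0
Empirical formula: CO

CO


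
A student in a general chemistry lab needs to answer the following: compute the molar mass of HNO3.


M(HNO3) = 1×1.008 + 1×14.01 + 3×16.0
= 1.01 + 14.01 + 48.0
= 63.02 g/mol

63.02 g/mol


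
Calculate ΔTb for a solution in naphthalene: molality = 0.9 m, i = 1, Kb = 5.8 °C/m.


ΔTb = Kb × m × i
= 5.8 × 0.9 × 1
= 5.22 °C

5.22 °C


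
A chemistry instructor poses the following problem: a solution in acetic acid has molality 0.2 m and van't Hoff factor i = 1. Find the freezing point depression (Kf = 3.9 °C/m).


ΔTf = Kf × m × i
= 3.9 × 0.2 × 1
= 0.78 °C

0.78 °C


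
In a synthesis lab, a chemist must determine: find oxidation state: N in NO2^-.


x + 2(-2) = -1, so x = +3
Oxidation number: +3

+3


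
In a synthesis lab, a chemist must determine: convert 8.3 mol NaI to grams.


M(NaI) = 149.89 g/mol
mass = n × M = 8.3 × 149.89 = 1244.09 g

1244.09 g


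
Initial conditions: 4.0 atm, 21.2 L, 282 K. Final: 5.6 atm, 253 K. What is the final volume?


P1V1/T1 = P2V2/T2
V2 = P1V1T2/(T1P2)
= 4.0×21.2×253/(282×5.6)
= 13.586 L

13.586 L


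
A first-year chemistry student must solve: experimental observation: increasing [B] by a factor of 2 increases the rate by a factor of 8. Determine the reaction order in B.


rate ∝ [B]^n
2^n = 8 → n = 3
Order in B: 3

3


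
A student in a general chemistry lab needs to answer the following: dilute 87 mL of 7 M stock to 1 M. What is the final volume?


C1V1 = C2V2
7 × 87 = 1 × V2
V2 = 609/1 = 609.0 mL

609.0 mL


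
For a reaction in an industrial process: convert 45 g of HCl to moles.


M(HCl) = 36.46 g/mol
n = mass/M = 45/36.46 = 1.2342 mol

1.2342 mol


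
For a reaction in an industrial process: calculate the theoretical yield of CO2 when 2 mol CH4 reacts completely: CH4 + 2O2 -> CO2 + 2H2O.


Mole ratio CO2:CH4 = 1:1
n(CO2) = 2 × 1/1 = 2.000 mol
mass = 2.000 × 44.01 = 88.02 g

88.02 g


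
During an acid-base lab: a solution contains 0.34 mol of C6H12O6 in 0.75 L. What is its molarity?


M = n/V = 0.34/0.75 = 0.453 mol/L

0.453 M


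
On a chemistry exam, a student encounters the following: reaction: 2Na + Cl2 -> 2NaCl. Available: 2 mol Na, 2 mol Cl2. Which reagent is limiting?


Mole ratio available / coefficient:
  Na: 2/2 = 1.000
  Cl2: 2/1 = 2.000
Smaller ratio is limiting.

Na


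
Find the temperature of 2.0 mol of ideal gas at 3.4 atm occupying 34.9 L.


PV = nRT  (R = 0.08206 L·atm/(mol·K))
T = PV/(nR) = 3.4×34.9/(2.0×0.08206)
= 118.66/0.164120
= 723.01 K

723.01 K


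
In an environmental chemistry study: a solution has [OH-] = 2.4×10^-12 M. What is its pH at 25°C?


pOH = -log10([OH-]) = -log10(2.4×10^-12)
= 12 - log10(2.4) = 11.62
pH = 14 - pOH = 14 - 11.62 = 2.38

2.38


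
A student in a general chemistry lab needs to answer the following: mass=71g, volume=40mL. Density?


ρ = mass/volume
= 71/40
= 1.775 g/mL

1.775 g/mL


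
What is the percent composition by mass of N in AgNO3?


M(AgNO3) = 1×107.87 + 1×14.01 + 3×16.0 = 169.88 g/mol
Mass of N = 1 × 14.01 = 14.01 g/mol
% N = 14.01/169.88 × 100 = 8.25%

8.25%


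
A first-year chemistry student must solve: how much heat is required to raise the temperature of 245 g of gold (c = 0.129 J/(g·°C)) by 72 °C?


q = mcΔT = 245 × 0.129 × 72
= 2275.56 J

2275.56 J


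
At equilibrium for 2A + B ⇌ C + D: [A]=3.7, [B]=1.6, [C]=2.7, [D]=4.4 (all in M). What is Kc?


Kc = [C][D]/([A]^2[B])
= (2.7^1 × 4.4^1)/(3.7^2 × 1.6^1)
= 11.88/21.904
= 0.5424

0.5424


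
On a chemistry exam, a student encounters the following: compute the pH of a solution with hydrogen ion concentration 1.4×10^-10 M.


pH = -log10([H+]) = -log10(1.4×10^-10)
= 10 - log10(1.4)
= 10 - 0.15
= 9.85

9.85


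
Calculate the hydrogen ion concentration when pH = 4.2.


[H+] = 10^(-pH) = 10^(-4.2)
= 6.31×10^-5 M

6.31×10^-5 M


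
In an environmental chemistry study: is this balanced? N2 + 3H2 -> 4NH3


Equation: N2 + 3H2 -> 4NH3
Check atoms: H: 6≠12, N: 2≠4
Not balanced

No, not balanced


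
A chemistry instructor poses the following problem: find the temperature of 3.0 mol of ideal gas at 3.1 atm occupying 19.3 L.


PV = nRT  (R = 0.08206 L·atm/(mol·K))
T = PV/(nR) = 3.1×19.3/(3.0×0.08206)
= 59.83/0.246180
= 243.03 K

243.03 K


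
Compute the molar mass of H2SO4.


M(H2SO4) = 2×1.008 + 1×32.07 + 4×16.0
= 2.02 + 32.07 + 64.0
= 98.09 g/mol

98.09 g/mol


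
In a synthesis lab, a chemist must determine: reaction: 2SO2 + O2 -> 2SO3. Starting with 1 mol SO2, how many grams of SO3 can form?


Mole ratio SO3:SO2 = 2:2
n(SO3) = 1 × 2/2 = 1.000 mol
mass = 1.000 × 80.07 = 80.07 g

80.07 g


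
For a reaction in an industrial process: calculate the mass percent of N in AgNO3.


M(AgNO3) = 1×107.87 + 1×14.01 + 3×16.0 = 169.88 g/mol
Mass of N = 1 × 14.01 = 14.01 g/mol
% N = 14.01/169.88 × 100 = 8.25%

8.25%


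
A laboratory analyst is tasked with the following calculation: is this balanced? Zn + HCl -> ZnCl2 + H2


Equation: Zn + HCl -> ZnCl2 + H2
Check atoms: Cl: 1≠2, H: 1≠2, Zn: 1=1
Not balanced

No, not balanced


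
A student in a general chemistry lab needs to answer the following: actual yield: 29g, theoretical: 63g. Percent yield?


% yield = actual/theoretical × 100
= 29/63 × 100
= 46.03%

46.03%


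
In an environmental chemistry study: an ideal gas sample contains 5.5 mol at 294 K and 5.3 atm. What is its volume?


PV = nRT  (R = 0.08206 L·atm/(mol·K))
V = nRT/P = 5.5×0.08206×294/5.3
= 25.036 L

25.036 L


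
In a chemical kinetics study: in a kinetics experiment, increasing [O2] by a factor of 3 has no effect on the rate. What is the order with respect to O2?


rate ∝ [O2]^n
rate ∝ [O2]^0
Order in O2: 0

0


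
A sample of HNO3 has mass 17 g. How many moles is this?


M(HNO3) = 63.02 g/mol
n = mass/M = 17/63.02 = 0.2698 mol

0.2698 mol


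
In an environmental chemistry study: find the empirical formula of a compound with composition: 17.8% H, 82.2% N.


Assume 100 g sample. Moles of each element:
  H: 17.8/1.008 = 17.659 mol
  N: 82.2/14.01 = 5.867 mol
Divide by smallest (5.867):
  H: 17.659/5.867 = 3.01
  N: 5.867/5.867 = 1.0
Empirical formula: NH3

NH3


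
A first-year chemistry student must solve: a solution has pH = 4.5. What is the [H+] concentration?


[H+] = 10^(-pH) = 10^(-4.5)
= 3.16×10^-5 M

3.16×10^-5 M


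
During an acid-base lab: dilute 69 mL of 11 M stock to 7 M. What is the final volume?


C1V1 = C2V2
11 × 69 = 7 × V2
V2 = 759/7 = 108.43 mL

108.43 mL


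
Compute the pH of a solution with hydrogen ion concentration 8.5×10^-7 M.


pH = -log10([H+]) = -log10(8.5×10^-7)
= 7 - log10(8.5)
= 7 - 0.93
= 6.07

6.07


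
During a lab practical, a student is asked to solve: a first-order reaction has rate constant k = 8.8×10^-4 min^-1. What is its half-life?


t½ = ln2/k = 0.693147/(8.8×10^-4 min^-1)
= 787.7 min

787.7 min


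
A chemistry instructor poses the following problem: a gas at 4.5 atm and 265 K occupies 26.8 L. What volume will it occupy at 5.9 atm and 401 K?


P1V1/T1 = P2V2/T2
V2 = P1V1T2/(T1P2)
= 4.5×26.8×401/(265×5.9)
= 30.931 L

30.931 L


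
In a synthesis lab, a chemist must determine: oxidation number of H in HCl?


H is +1 with nonmetals
Oxidation number: +1

+1


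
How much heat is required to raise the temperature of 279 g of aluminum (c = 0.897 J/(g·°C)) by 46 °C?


q = mcΔT = 279 × 0.897 × 46
= 11512.10 J

11512.10 J


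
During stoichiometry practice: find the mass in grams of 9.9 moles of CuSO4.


M(CuSO4) = 159.62 g/mol
mass = n × M = 9.9 × 159.62 = 1580.24 g

1580.24 g


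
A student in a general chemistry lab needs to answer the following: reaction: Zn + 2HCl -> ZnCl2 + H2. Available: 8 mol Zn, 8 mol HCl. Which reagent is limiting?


Mole ratio available / coefficient:
  Zn: 8/1 = 8.000
  HCl: 8/2 = 4.000
Smaller ratio is limiting.

HCl


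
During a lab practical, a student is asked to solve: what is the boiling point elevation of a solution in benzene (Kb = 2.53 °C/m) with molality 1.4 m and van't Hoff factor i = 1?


ΔTb = Kb × m × i
= 2.53 × 1.4 × 1
= 3.542 °C

3.542 °C


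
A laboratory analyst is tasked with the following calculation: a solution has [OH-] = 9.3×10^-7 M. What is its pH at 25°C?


pOH = -log10([OH-]) = -log10(9.3×10^-7)
= 7 - log10(9.3) = 6.03
pH = 14 - pOH = 14 - 6.03 = 7.97

7.97


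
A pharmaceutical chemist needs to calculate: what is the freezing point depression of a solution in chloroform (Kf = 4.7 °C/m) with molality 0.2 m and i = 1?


ΔTf = Kf × m × i
= 4.7 × 0.2 × 1
= 0.94 °C

0.94 °C


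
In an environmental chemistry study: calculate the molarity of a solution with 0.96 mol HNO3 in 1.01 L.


M = n/V = 0.96/1.01 = 0.950 mol/L

0.950 M


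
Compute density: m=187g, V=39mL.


ρ = mass/volume
= 187/39
= 4.795 g/mL

4.795 g/mL


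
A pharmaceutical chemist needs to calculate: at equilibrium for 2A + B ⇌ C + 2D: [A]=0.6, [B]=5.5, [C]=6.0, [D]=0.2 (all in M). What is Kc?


Kc = [C][D]^2/([A]^2[B])
= (6.0^1 × 0.2^2)/(0.6^2 × 5.5^1)
= 0.24/1.98
= 0.1212

0.1212


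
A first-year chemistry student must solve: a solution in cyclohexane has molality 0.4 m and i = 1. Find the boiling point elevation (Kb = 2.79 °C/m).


ΔTb = Kb × m × i
= 2.79 × 0.4 × 1
= 1.116 °C

1.116 °C


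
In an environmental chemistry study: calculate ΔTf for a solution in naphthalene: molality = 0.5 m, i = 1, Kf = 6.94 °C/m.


ΔTf = Kf × m × i
= 6.94 × 0.5 × 1
= 3.47 °C

3.47 °C


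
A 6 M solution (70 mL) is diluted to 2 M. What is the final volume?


C1V1 = C2V2
6 × 70 = 2 × V2
V2 = 420/2 = 210.0 mL

210.0 mL


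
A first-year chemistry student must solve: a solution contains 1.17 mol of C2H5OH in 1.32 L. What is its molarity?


M = n/V = 1.17/1.32 = 0.886 mol/L

0.886 M


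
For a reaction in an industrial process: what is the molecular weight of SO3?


M(SO3) = 1×32.07 + 3×16.0
= 32.07 + 48.0
= 80.07 g/mol

80.07 g/mol


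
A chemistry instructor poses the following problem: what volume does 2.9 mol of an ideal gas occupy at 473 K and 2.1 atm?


PV = nRT  (R = 0.08206 L·atm/(mol·K))
V = nRT/P = 2.9×0.08206×473/2.1
= 53.601 L

53.601 L


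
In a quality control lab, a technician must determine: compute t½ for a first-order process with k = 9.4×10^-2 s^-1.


t½ = ln2/k = 0.693147/(9.4×10^-2 s^-1)
= 7.374 s

7.374 s


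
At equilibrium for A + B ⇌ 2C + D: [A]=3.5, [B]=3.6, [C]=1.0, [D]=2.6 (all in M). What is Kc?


Kc = [C]^2[D]/([A][B])
= (1.0^2 × 2.6^1)/(3.5^1 × 3.6^1)
= 2.6/12.6
= 0.2063

0.2063


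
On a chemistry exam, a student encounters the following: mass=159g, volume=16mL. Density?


ρ = mass/volume
= 159/16
= 9.938 g/mL

9.938 g/mL


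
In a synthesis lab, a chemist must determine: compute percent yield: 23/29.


% yield = actual/theoretical × 100
= 23/29 × 100
= 79.31%

79.31%


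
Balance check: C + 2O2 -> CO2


Equation: C + 2O2 -> CO2
Check atoms: C: 1=1, O: 4≠2
Not balanced

No, not balanced


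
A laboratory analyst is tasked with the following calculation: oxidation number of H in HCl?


H is +1 with nonmetals
Oxidation number: +1

+1


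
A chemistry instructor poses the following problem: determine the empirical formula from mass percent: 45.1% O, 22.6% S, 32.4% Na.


Assume 100 g sample. Moles of each element:
  O: 45.1/16.0 = 2.819 mol
  S: 22.6/32.07 = 0.705 mol
  Na: 32.4/22.99 = 1.409 mol
Divide by smallest (0.705):
  O: 2.819/0.705 = 4.0
  S: 0.705/0.705 = 1.0
  Na: 1.409/0.705 = 2.0
Empirical formula: Na2SO4

Na2SO4


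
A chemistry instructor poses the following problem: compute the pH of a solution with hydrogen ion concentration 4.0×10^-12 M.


pH = -log10([H+]) = -log10(4.0×10^-12)
= 12 - log10(4.0)
= 12 - 0.6
= 11.4

11.4


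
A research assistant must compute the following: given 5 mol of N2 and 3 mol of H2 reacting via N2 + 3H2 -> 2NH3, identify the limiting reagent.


Mole ratio available / coefficient:
  N2: 5/1 = 5.000
  H2: 3/3 = 1.000
Smaller ratio is limiting.

H2


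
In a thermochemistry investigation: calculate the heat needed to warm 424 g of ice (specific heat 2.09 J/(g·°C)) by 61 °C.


q = mcΔT = 424 × 2.09 × 61
= 54055.76 J

54055.76 J


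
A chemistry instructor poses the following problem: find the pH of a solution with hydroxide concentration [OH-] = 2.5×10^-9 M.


pOH = -log10([OH-]) = -log10(2.5×10^-9)
= 9 - log10(2.5) = 8.6
pH = 14 - pOH = 14 - 8.6 = 5.4

5.4


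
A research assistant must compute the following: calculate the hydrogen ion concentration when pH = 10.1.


[H+] = 10^(-pH) = 10^(-10.1)
= 7.94×10^-11 M

7.94×10^-11 M


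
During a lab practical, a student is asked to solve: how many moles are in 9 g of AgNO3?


M(AgNO3) = 169.88 g/mol
n = mass/M = 9/169.88 = 0.053 mol

0.053 mol


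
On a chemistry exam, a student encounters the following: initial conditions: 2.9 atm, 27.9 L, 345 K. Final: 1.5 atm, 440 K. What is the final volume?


P1V1/T1 = P2V2/T2
V2 = P1V1T2/(T1P2)
= 2.9×27.9×440/(345×1.5)
= 68.793 L

68.793 L


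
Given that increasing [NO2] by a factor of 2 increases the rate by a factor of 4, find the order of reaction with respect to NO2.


rate ∝ [NO2]^n
2^n = 4 → n = 2
Order in NO2: 2

2


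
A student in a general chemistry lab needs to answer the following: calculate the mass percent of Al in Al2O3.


M(Al2O3) = 2×26.98 + 3×16.0 = 101.96 g/mol
Mass of Al = 2 × 26.98 = 53.96 g/mol
% Al = 53.96/101.96 × 100 = 52.92%

52.92%


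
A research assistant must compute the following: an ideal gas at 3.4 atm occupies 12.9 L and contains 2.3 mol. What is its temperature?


PV = nRT  (R = 0.08206 L·atm/(mol·K))
T = PV/(nR) = 3.4×12.9/(2.3×0.08206)
= 43.86/0.188738
= 232.39 K

232.39 K


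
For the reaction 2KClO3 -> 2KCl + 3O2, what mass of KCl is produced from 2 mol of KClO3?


Mole ratio KCl:KClO3 = 2:2
n(KCl) = 2 × 2/2 = 2.000 mol
mass = 2.000 × 74.55 = 149.1 g

149.1 g


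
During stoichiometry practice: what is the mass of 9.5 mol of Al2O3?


M(Al2O3) = 101.96 g/mol
mass = n × M = 9.5 × 101.96 = 968.62 g

968.62 g


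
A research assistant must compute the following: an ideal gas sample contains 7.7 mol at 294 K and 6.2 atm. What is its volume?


PV = nRT  (R = 0.08206 L·atm/(mol·K))
V = nRT/P = 7.7×0.08206×294/6.2
= 29.962 L

29.962 L


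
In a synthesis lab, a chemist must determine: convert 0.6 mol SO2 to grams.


M(SO2) = 64.07 g/mol
mass = n × M = 0.6 × 64.07 = 38.44 g

38.44 g


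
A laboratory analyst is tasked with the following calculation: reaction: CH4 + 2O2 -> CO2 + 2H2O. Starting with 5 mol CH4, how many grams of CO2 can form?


Mole ratio CO2:CH4 = 1:1
n(CO2) = 5 × 1/1 = 5.000 mol
mass = 5.000 × 44.01 = 220.05 g

220.05 g


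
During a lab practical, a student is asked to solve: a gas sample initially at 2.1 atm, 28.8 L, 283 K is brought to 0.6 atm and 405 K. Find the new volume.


P1V1/T1 = P2V2/T2
V2 = P1V1T2/(T1P2)
= 2.1×28.8×405/(283×0.6)
= 144.254 L

144.254 L


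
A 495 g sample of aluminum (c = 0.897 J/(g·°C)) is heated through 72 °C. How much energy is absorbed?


q = mcΔT = 495 × 0.897 × 72
= 31969.08 J

31969.08 J


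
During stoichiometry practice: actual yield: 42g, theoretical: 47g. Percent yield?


% yield = actual/theoretical × 100
= 42/47 × 100
= 89.36%

89.36%


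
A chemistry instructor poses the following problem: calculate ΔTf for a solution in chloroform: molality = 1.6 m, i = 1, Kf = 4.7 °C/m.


ΔTf = Kf × m × i
= 4.7 × 1.6 × 1
= 7.52 °C

7.52 °C


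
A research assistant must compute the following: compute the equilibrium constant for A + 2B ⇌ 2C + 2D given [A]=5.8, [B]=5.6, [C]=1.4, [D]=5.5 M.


Kc = [C]^2[D]^2/([A][B]^2)
= (1.4^2 × 5.5^2)/(5.8^1 × 5.6^2)
= 59.29/181.888
= 0.3260

0.3260


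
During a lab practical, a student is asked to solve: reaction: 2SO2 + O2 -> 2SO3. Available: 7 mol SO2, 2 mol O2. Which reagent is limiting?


Mole ratio available / coefficient:
  SO2: 7/2 = 3.500
  O2: 2/1 = 2.000
Smaller ratio is limiting.

O2


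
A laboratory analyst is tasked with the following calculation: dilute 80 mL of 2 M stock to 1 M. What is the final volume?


C1V1 = C2V2
2 × 80 = 1 × V2
V2 = 160/1 = 160.0 mL

160.0 mL


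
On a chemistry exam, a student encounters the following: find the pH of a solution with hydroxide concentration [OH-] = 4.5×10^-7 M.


pOH = -log10([OH-]) = -log10(4.5×10^-7)
= 7 - log10(4.5) = 6.35
pH = 14 - pOH = 14 - 6.35 = 7.65

7.65


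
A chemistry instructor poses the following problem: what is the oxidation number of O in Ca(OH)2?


O is usually -2
Oxidation number: -2

-2


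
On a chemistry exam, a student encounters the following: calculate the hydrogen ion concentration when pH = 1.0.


[H+] = 10^(-pH) = 10^(-1.0)
= 1.0×10^-1 M

1.0×10^-1 M


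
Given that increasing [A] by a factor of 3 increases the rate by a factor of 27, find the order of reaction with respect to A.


rate ∝ [A]^n
3^n = 27 → n = 3
Order in A: 3

3


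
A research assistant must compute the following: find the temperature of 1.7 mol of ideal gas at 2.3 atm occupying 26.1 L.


PV = nRT  (R = 0.08206 L·atm/(mol·K))
T = PV/(nR) = 2.3×26.1/(1.7×0.08206)
= 60.03/0.139502
= 430.32 K

430.32 K


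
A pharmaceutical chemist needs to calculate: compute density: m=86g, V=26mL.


ρ = mass/volume
= 86/26
= 3.308 g/mL

3.308 g/mL


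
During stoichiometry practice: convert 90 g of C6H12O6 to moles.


M(C6H12O6) = 180.16 g/mol
n = mass/M = 90/180.16 = 0.4996 mol

0.4996 mol


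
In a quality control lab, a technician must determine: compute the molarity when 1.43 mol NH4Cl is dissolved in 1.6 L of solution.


M = n/V = 1.43/1.6 = 0.894 mol/L

0.894 M


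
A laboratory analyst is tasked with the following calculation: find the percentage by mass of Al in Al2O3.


M(Al2O3) = 2×26.98 + 3×16.0 = 101.96 g/mol
Mass of Al = 2 × 26.98 = 53.96 g/mol
% Al = 53.96/101.96 × 100 = 52.92%

52.92%


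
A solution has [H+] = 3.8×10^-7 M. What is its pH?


pH = -log10([H+]) = -log10(3.8×10^-7)
= 7 - log10(3.8)
= 7 - 0.58
= 6.42

6.42


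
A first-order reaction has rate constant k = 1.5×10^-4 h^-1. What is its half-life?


t½ = ln2/k = 0.693147/(1.5×10^-4 h^-1)
= 4621 h

4621 h


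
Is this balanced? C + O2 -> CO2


Equation: C + O2 -> CO2
Check atoms: C: 1=1, O: 2=2
Balanced

Yes, balanced


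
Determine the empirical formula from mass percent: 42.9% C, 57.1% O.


Assume 100 g sample. Moles of each element:
  C: 42.9/12.01 = 3.572 mol
  O: 57.1/16.0 = 3.569 mol
Divide by smallest (3.569):
  C: 3.572/3.569 = 1.0
  O: 3.569/3.569 = 1.0
Empirical formula: CO

CO


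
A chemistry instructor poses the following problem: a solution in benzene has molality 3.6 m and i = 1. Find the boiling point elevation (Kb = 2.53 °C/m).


ΔTb = Kb × m × i
= 2.53 × 3.6 × 1
= 9.108 °C

9.108 °C


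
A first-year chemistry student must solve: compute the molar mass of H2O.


M(H2O) = 2×1.008 + 1×16.0
= 2.02 + 16.0
= 18.02 g/mol

18.02 g/mol


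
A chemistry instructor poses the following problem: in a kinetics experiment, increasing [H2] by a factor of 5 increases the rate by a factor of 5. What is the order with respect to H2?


rate ∝ [H2]^n
5^n = 5 → n = 1
Order in H2: 1

1


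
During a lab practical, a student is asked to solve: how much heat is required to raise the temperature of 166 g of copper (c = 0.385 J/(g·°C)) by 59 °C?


q = mcΔT = 166 × 0.385 × 59
= 3770.69 J

3770.69 J


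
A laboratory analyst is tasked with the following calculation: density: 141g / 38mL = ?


ρ = mass/volume
= 141/38
= 3.711 g/mL

3.711 g/mL


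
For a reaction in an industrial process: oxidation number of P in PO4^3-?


x + 4(-2) = -3, so x = +5
Oxidation number: +5

+5


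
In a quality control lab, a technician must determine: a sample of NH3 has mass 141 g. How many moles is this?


M(NH3) = 17.03 g/mol
n = mass/M = 141/17.03 = 8.2795 mol

8.2795 mol


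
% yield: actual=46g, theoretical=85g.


% yield = actual/theoretical × 100
= 46/85 × 100
= 54.12%

54.12%


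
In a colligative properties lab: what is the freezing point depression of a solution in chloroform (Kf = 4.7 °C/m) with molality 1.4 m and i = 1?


ΔTf = Kf × m × i
= 4.7 × 1.4 × 1
= 6.58 °C

6.58 °C


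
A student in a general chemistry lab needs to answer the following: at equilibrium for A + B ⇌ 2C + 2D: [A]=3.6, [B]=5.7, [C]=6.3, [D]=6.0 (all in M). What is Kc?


Kc = [C]^2[D]^2/([A][B])
= (6.3^2 × 6.0^2)/(3.6^1 × 5.7^1)
= 1428.84/20.52
= 69.63

69.63


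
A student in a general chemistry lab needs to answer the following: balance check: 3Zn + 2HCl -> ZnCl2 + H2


Equation: 3Zn + 2HCl -> ZnCl2 + H2
Check atoms: Cl: 2=2, H: 2=2, Zn: 3≠1
Not balanced

No, not balanced


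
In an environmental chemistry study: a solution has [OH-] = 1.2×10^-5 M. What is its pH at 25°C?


pOH = -log10([OH-]) = -log10(1.2×10^-5)
= 5 - log10(1.2) = 4.92
pH = 14 - pOH = 14 - 4.92 = 9.08

9.08


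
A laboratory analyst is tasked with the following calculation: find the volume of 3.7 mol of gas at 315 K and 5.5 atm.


PV = nRT  (R = 0.08206 L·atm/(mol·K))
V = nRT/P = 3.7×0.08206×315/5.5
= 17.389 L

17.389 L


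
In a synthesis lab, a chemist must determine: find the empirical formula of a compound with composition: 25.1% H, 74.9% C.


Assume 100 g sample. Moles of each element:
  H: 25.1/1.008 = 24.901 mol
  C: 74.9/12.01 = 6.236 mol
Divide by smallest (6.236):
  H: 24.901/6.236 = 3.99
  C: 6.236/6.236 = 1.0
Empirical formula: CH4

CH4


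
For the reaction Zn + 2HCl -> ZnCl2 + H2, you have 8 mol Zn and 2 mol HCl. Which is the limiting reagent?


Mole ratio available / coefficient:
  Zn: 8/1 = 8.000
  HCl: 2/2 = 1.000
Smaller ratio is limiting.

HCl


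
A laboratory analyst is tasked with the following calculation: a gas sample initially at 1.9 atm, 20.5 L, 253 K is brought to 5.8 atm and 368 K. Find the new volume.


P1V1/T1 = P2V2/T2
V2 = P1V1T2/(T1P2)
= 1.9×20.5×368/(253×5.8)
= 9.768 L

9.768 L


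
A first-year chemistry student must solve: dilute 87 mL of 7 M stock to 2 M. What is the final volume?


C1V1 = C2V2
7 × 87 = 2 × V2
V2 = 609/2 = 304.5 mL

304.5 mL


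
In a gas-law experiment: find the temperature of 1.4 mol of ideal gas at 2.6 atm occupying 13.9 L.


PV = nRT  (R = 0.08206 L·atm/(mol·K))
T = PV/(nR) = 2.6×13.9/(1.4×0.08206)
= 36.14/0.114884
= 314.58 K

314.58 K


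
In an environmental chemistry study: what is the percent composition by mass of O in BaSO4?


M(BaSO4) = 1×137.33 + 1×32.07 + 4×16.0 = 233.40 g/mol
Mass of O = 4 × 16.0 = 64.00 g/mol
% O = 64.00/233.40 × 100 = 27.42%

27.42%


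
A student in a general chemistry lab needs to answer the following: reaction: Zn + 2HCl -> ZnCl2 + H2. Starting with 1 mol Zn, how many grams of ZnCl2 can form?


Mole ratio ZnCl2:Zn = 1:1
n(ZnCl2) = 1 × 1/1 = 1.000 mol
mass = 1.000 × 136.28 = 136.28 g

136.28 g


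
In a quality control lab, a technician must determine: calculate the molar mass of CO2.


M(CO2) = 1×12.01 + 2×16.0
= 12.01 + 32.0
= 44.01 g/mol

44.01 g/mol


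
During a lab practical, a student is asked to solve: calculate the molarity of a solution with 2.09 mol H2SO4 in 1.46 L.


M = n/V = 2.09/1.46 = 1.432 mol/L

1.432 M


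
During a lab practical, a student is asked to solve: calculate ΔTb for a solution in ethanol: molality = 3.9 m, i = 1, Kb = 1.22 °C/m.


ΔTb = Kb × m × i
= 1.22 × 3.9 × 1
= 4.758 °C

4.758 °C


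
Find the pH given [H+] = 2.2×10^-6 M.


pH = -log10([H+]) = -log10(2.2×10^-6)
= 6 - log10(2.2)
= 6 - 0.34
= 5.66

5.66


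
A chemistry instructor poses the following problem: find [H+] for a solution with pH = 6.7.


[H+] = 10^(-pH) = 10^(-6.7)
= 2.0×10^-7 M

2.0×10^-7 M


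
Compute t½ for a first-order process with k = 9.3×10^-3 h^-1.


t½ = ln2/k = 0.693147/(9.3×10^-3 h^-1)
= 74.53 h

74.53 h


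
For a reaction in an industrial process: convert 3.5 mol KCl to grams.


M(KCl) = 74.55 g/mol
mass = n × M = 3.5 × 74.55 = 260.93 g

260.93 g


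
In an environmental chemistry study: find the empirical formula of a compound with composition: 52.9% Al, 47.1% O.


Assume 100 g sample. Moles of each element:
  Al: 52.9/26.98 = 1.961 mol
  O: 47.1/16.0 = 2.944 mol
Divide by smallest (1.961):
  Al: 1.961/1.961 = 1.0
  O: 2.944/1.961 = 1.5
Multiply all ratios by 2 to obtain whole numbers.
Empirical formula: Al2O3

Al2O3


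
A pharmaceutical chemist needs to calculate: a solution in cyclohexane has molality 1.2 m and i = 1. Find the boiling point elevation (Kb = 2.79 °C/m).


ΔTb = Kb × m × i
= 2.79 × 1.2 × 1
= 3.348 °C

3.348 °C


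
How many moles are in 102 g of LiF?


M(LiF) = 25.94 g/mol
n = mass/M = 102/25.94 = 3.9322 mol

3.9322 mol


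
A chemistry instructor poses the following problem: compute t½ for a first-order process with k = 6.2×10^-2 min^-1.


t½ = ln2/k = 0.693147/(6.2×10^-2 min^-1)
= 11.18 min

11.18 min


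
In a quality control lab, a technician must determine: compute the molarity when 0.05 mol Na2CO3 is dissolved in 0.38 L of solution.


M = n/V = 0.05/0.38 = 0.132 mol/L

0.132 M


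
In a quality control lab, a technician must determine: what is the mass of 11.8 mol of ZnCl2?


M(ZnCl2) = 136.28 g/mol
mass = n × M = 11.8 × 136.28 = 1608.10 g

1608.10 g


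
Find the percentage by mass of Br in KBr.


M(KBr) = 1×39.1 + 1×79.9 = 119.00 g/mol
Mass of Br = 1 × 79.9 = 79.90 g/mol
% Br = 79.90/119.00 × 100 = 67.14%

67.14%


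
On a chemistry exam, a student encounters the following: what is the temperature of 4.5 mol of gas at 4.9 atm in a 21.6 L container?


PV = nRT  (R = 0.08206 L·atm/(mol·K))
T = PV/(nR) = 4.9×21.6/(4.5×0.08206)
= 105.84/0.369270
= 286.62 K

286.62 K


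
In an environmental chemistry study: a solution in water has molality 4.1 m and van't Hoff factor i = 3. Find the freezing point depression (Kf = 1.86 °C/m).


ΔTf = Kf × m × i
= 1.86 × 4.1 × 3
= 22.878 °C

22.878 °C


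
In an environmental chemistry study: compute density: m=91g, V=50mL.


ρ = mass/volume
= 91/50
= 1.82 g/mL

1.82 g/mL


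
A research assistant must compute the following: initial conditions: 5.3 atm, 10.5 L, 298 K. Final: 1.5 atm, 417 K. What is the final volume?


P1V1/T1 = P2V2/T2
V2 = P1V1T2/(T1P2)
= 5.3×10.5×417/(298×1.5)
= 51.915 L

51.915 L


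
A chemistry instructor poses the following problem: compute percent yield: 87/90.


% yield = actual/theoretical × 100
= 87/90 × 100
= 96.67%

96.67%


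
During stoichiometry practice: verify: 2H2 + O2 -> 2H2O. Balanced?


Equation: 2H2 + O2 -> 2H2O
Check atoms: H: 4=4, O: 2=2
Balanced

Yes, balanced


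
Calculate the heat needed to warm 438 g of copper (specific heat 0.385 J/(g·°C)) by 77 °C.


q = mcΔT = 438 × 0.385 × 77
= 12984.51 J

12984.51 J


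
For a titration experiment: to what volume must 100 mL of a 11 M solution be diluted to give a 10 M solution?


C1V1 = C2V2
11 × 100 = 10 × V2
V2 = 1100/10 = 110.0 mL

110.0 mL


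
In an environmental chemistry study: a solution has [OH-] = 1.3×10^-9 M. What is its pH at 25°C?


pOH = -log10([OH-]) = -log10(1.3×10^-9)
= 9 - log10(1.3) = 8.89
pH = 14 - pOH = 14 - 8.89 = 5.11

5.11


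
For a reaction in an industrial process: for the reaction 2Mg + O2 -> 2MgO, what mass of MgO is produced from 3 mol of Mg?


Mole ratio MgO:Mg = 2:2
n(MgO) = 3 × 2/2 = 3.000 mol
mass = 3.000 × 40.31 = 120.93 g

120.93 g


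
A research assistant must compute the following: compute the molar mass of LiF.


M(LiF) = 1×6.94 + 1×19.0
= 6.94 + 19.0
= 25.94 g/mol

25.94 g/mol


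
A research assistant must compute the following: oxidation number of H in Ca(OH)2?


H is +1 with nonmetals
Oxidation number: +1

+1


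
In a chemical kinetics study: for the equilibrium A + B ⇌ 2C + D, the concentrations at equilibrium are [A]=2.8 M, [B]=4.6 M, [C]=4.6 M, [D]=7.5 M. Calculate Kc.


Kc = [C]^2[D]/([A][B])
= (4.6^2 × 7.5^1)/(2.8^1 × 4.6^1)
= 158.7/12.88
= 12.32

12.32


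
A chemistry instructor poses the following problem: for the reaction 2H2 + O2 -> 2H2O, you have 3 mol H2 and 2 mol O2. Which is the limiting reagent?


Mole ratio available / coefficient:
  H2: 3/2 = 1.500
  O2: 2/1 = 2.000
Smaller ratio is limiting.

H2


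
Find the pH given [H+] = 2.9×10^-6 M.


pH = -log10([H+]) = -log10(2.9×10^-6)
= 6 - log10(2.9)
= 6 - 0.46
= 5.54

5.54


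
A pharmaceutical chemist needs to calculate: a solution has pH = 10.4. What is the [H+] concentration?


[H+] = 10^(-pH) = 10^(-10.4)
= 3.98×10^-11 M

3.98×10^-11 M


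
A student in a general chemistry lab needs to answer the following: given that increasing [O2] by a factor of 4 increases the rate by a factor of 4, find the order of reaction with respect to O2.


rate ∝ [O2]^n
4^n = 4 → n = 1
Order in O2: 1

1


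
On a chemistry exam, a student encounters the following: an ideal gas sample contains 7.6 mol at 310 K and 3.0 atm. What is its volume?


PV = nRT  (R = 0.08206 L·atm/(mol·K))
V = nRT/P = 7.6×0.08206×310/3.0
= 64.444 L

64.444 L


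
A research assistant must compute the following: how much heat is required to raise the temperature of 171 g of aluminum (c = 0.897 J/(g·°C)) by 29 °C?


q = mcΔT = 171 × 0.897 × 29
= 4448.22 J

4448.22 J


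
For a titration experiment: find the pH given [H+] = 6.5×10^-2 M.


pH = -log10([H+]) = -log10(6.5×10^-2)
= 2 - log10(6.5)
= 2 - 0.81
= 1.19

1.19


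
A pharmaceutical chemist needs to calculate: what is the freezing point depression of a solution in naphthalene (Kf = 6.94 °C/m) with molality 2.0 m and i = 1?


ΔTf = Kf × m × i
= 6.94 × 2.0 × 1
= 13.88 °C

13.88 °C


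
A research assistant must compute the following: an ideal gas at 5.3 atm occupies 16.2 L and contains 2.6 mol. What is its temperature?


PV = nRT  (R = 0.08206 L·atm/(mol·K))
T = PV/(nR) = 5.3×16.2/(2.6×0.08206)
= 85.86/0.213356
= 402.43 K

402.43 K


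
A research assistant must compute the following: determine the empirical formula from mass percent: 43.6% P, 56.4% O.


Assume 100 g sample. Moles of each element:
  P: 43.6/30.97 = 1.408 mol
  O: 56.4/16.0 = 3.525 mol
Divide by smallest (1.408):
  P: 1.408/1.408 = 1.0
  O: 3.525/1.408 = 2.5
Multiply all ratios by 2 to obtain whole numbers.
Empirical formula: P2O5

P2O5


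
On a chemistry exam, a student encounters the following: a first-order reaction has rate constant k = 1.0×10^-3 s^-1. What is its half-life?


t½ = ln2/k = 0.693147/(1.0×10^-3 s^-1)
= 693.1 s

693.1 s


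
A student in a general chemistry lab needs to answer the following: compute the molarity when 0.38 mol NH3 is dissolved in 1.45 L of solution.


M = n/V = 0.38/1.45 = 0.262 mol/L

0.262 M


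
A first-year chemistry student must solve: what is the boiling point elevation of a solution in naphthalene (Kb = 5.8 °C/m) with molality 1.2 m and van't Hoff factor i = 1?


ΔTb = Kb × m × i
= 5.8 × 1.2 × 1
= 6.96 °C

6.96 °C


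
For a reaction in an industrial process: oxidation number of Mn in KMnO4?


(+1) + x + 4(-2) = 0, so x = +7
Oxidation number: +7

+7


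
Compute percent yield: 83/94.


% yield = actual/theoretical × 100
= 83/94 × 100
= 88.3%

88.3%


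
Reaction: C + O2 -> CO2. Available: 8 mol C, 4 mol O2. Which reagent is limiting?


Mole ratio available / coefficient:
  C: 8/1 = 8.000
  O2: 4/1 = 4.000
Smaller ratio is limiting.

O2


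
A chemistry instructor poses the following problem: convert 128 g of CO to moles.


M(CO) = 28.01 g/mol
n = mass/M = 128/28.01 = 4.5698 mol

4.5698 mol


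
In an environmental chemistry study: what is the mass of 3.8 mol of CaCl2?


M(CaCl2) = 110.98 g/mol
mass = n × M = 3.8 × 110.98 = 421.72 g

421.72 g


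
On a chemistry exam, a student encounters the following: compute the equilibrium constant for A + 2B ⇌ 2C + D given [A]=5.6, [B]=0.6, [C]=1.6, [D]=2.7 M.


Kc = [C]^2[D]/([A][B]^2)
= (1.6^2 × 2.7^1)/(5.6^1 × 0.6^2)
= 6.912/2.016
= 3.429

3.429


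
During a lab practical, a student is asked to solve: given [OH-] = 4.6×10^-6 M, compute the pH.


pOH = -log10([OH-]) = -log10(4.6×10^-6)
= 6 - log10(4.6) = 5.34
pH = 14 - pOH = 14 - 5.34 = 8.66

8.66


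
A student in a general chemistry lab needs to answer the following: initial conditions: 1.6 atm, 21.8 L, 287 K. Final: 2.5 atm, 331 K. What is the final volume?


P1V1/T1 = P2V2/T2
V2 = P1V1T2/(T1P2)
= 1.6×21.8×331/(287×2.5)
= 16.091 L

16.091 L


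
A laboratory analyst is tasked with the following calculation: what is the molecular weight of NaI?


M(NaI) = 1×22.99 + 1×126.9
= 22.99 + 126.9
= 149.89 g/mol

149.89 g/mol


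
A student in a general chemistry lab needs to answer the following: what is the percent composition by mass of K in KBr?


M(KBr) = 1×39.1 + 1×79.9 = 119.00 g/mol
Mass of K = 1 × 39.1 = 39.10 g/mol
% K = 39.10/119.00 × 100 = 32.86%

32.86%


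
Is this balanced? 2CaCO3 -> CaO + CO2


Equation: 2CaCO3 -> CaO + CO2
Check atoms: C: 2≠1, Ca: 2≠1, O: 6≠3
Not balanced

No, not balanced


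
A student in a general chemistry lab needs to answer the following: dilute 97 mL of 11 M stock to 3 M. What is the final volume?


C1V1 = C2V2
11 × 97 = 3 × V2
V2 = 1067/3 = 355.67 mL

355.67 mL


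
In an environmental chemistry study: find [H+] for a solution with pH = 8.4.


[H+] = 10^(-pH) = 10^(-8.4)
= 3.98×10^-9 M

3.98×10^-9 M


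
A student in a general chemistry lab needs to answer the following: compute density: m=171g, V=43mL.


ρ = mass/volume
= 171/43
= 3.977 g/mL

3.977 g/mL


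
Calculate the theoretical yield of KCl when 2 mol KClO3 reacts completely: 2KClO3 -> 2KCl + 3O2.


Mole ratio KCl:KClO3 = 2:2
n(KCl) = 2 × 2/2 = 2.000 mol
mass = 2.000 × 74.55 = 149.1 g

149.1 g


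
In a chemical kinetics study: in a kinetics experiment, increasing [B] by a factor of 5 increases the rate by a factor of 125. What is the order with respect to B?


rate ∝ [B]^n
5^n = 125 → n = 3
Order in B: 3

3
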